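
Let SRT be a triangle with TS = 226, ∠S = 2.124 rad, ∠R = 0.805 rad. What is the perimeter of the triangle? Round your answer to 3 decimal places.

perimeter ≈ 558.916

The third angle is ∠T = π − ∠S − ∠R = 0.213 rad.
Law of sines: RT = TS·sin S/sin R ≈ 266.76.
Law of sines: SR = TS·sin T/sin R ≈ 66.153.
Semiperimeter s = (266.76+226+66.153)/2 = 279.46.
Perimeter = 266.76 + 226 + 66.153 = 558.92.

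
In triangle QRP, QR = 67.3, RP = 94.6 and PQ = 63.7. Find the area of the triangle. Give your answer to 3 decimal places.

area ≈ 2141.592

Semiperimeter s = (94.6 + 63.7 + 67.3)/2 = 112.8.
Heron's formula: area = √(112.8·18.2·49.1·45.5) ≈ 2141.6.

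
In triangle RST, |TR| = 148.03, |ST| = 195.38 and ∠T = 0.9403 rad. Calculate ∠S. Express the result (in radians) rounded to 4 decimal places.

By the law of cosines, |RS|² = |ST|² + |TR|² − 2·|ST|·|TR|·cos T = 25984, so |RS| ≈ 161.2.
Law of cosines again: cos S = (|RS|² + |ST|² − |TR|²)/(2·|RS|·|ST|) ≈ 0.67067, so ∠S ≈ 0.8357 rad.

0.8357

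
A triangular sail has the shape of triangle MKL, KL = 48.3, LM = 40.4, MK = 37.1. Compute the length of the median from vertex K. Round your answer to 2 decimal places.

m_K ≈ 38.03

Median from K: ½√(2·MK² + 2·KL² − LM²) ≈ 38.034.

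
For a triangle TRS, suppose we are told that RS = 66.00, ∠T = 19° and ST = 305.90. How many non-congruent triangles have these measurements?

0

ST·sin T = 305.90·sin(19°) ≈ 99.59.
Since RS = 66.00 < 99.59 = ST sin T, no triangle exists.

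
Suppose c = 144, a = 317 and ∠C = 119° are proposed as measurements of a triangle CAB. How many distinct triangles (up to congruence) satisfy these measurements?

0

a·sin C = 317·sin(119°) ≈ 277.3.
Since ∠C is not acute, a triangle exists only if c > a; here c ≤ a, so there is no triangle.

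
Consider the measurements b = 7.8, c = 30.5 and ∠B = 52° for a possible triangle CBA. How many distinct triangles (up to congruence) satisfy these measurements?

0

c·sin B = 30.5·sin(52°) ≈ 24.03.
Since b = 7.8 < 24.03 = c sin B, no triangle exists.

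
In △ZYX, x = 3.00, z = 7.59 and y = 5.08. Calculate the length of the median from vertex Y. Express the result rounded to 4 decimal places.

m_Y ≈ 5.1819

Median from Y: ½√(2·x² + 2·z² − y²) ≈ 5.1819.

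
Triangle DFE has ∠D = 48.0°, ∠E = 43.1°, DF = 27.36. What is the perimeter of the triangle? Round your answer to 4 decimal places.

perimeter ≈ 97.1525

The third angle is ∠F = 180° − ∠E − ∠D = 88.90°.
Law of sines: FE = DF·sin D/sin E ≈ 29.757.
Law of sines: ED = DF·sin F/sin E ≈ 40.035.
Semiperimeter s = (29.757+40.035+27.36)/2 = 48.576.
Perimeter = 29.757 + 40.035 + 27.36 = 97.153.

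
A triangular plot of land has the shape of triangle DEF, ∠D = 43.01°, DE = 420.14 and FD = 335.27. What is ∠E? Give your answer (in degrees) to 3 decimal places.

∠E ≈ 52.580°

By the law of cosines, EF² = FD² + DE² − 2·FD·DE·cos D = 82920, so EF ≈ 287.96.
Law of cosines again: cos E = (DE² + EF² − FD²)/(2·DE·EF) ≈ 0.60765, so ∠E ≈ 52.58°.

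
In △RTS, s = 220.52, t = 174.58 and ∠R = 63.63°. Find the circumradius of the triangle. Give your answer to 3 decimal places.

118.263

By the law of cosines, r² = t² + s² − 2·t·s·cos R = 44908, so r ≈ 211.91.
Area = ½·t·s·sin R ≈ 17246.
Circumradius = r/(2 sin R) ≈ 118.26.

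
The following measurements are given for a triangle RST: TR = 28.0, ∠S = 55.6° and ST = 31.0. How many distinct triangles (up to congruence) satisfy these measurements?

2

ST·sin S = 31.0·sin(55.6°) ≈ 25.58.
Since ST sin S < TR < ST (25.58 < 28.0 < 31.0), two triangles exist.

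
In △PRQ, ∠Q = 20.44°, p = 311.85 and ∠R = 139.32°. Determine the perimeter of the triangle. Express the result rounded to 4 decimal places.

1214.2278

The third angle is ∠P = 180° − ∠R − ∠Q = 20.24°.
Law of sines: r = p·sin R/sin P ≈ 587.58.
Law of sines: q = p·sin Q/sin P ≈ 314.8.
Semiperimeter s = (311.85+587.58+314.8)/2 = 607.11.
Perimeter = 311.85 + 587.58 + 314.8 = 1214.2.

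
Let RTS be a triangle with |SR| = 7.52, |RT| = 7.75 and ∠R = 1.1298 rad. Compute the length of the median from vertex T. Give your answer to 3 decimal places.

7.023

By the law of cosines, |TS|² = |SR|² + |RT|² − 2·|SR|·|RT|·cos R = 66.86, so |TS| ≈ 8.1768.
Median from T: ½√(2·|RT|² + 2·|TS|² − |SR|²) ≈ 7.0231.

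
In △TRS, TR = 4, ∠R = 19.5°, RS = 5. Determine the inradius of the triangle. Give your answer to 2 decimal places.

By the law of cosines, ST² = TR² + RS² − 2·TR·RS·cos R = 3.2943, so ST ≈ 1.815.
Area = ½·TR·RS·sin R ≈ 3.3381.
Semiperimeter s = (5+1.815+4)/2 = 5.4075.
Inradius = area/s = 3.3381/5.4075 ≈ 0.6173.

0.62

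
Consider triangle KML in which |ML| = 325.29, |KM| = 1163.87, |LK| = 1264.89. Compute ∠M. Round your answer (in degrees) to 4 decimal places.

By the law of cosines, cos M = (|KM|² + |ML|² − |LK|²) / (2·|KM|·|ML|) ≈ -0.18429, so ∠M ≈ 100.62°.

∠M ≈ 100.6195°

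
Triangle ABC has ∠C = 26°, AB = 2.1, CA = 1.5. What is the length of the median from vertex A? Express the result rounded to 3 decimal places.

m_A ≈ 0.733

Law of sines: sin B = CA·sin C/AB ≈ 0.31312.
Since AB ≥ CA, only the acute value applies: ∠B ≈ 18.25°.
Then ∠A = 180° − ∠C − ∠B ≈ 135.75°.
Law of sines gives BC = AB·sin A/sin C ≈ 3.3426.
Median from A: ½√(2·CA² + 2·AB² − BC²) ≈ 0.73265.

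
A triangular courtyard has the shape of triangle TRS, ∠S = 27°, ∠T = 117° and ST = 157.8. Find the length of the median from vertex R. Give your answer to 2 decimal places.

m_R ≈ 172.66

The third angle is ∠R = 180° − ∠S − ∠T = 36.00°.
Law of sines: RS = ST·sin T/sin R ≈ 239.2.
Law of sines: TR = ST·sin S/sin R ≈ 121.88.
Median from R: ½√(2·TR² + 2·RS² − ST²) ≈ 172.66.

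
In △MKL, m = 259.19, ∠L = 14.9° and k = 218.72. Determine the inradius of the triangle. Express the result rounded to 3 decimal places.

26.420

By the law of cosines, l² = m² + k² − 2·m·k·cos L = 5450.1, so l ≈ 73.825.
Area = ½·m·k·sin L ≈ 7288.4.
Semiperimeter s = (259.19+218.72+73.825)/2 = 275.87.
Inradius = area/s = 7288.4/275.87 ≈ 26.42.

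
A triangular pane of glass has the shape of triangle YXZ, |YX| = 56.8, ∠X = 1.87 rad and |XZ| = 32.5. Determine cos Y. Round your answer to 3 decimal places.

By the law of cosines, |ZY|² = |YX|² + |XZ|² − 2·|YX|·|XZ|·cos X = 5370.7, so |ZY| ≈ 73.285.
Law of cosines again: cos Y = (|ZY|² + |YX|² − |XZ|²)/(2·|ZY|·|YX|) ≈ 0.90577, so ∠Y ≈ 0.438 rad.

cos Y ≈ 0.906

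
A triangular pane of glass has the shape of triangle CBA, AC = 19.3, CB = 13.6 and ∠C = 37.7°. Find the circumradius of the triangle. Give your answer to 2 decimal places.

By the law of cosines, BA² = AC² + CB² − 2·AC·CB·cos C = 142.09, so BA ≈ 11.92.
Area = ½·AC·CB·sin C ≈ 80.257.
Circumradius = BA/(2 sin C) ≈ 9.7462.

9.75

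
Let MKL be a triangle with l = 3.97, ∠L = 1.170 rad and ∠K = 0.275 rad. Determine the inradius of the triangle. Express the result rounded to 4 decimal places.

The third angle is ∠M = π − ∠K − ∠L = 1.697 rad.
Law of sines: m = l·sin M/sin L ≈ 4.2776.
Law of sines: k = l·sin K/sin L ≈ 1.1708.
Area = ½·l·m·sin K ≈ 2.3057.
Semiperimeter s = (4.2776+1.1708+3.97)/2 = 4.7092.
Inradius = area/s = 2.3057/4.7092 ≈ 0.48962.

r ≈ 0.4896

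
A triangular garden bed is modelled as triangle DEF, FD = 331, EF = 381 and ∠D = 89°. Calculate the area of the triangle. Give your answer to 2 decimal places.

Law of sines: sin E = FD·sin D/EF ≈ 0.86863.
Since EF ≥ FD, only the acute value applies: ∠E ≈ 60.30°.
Then ∠F = 180° − ∠D − ∠E ≈ 30.70°.
Law of sines gives DE = EF·sin F/sin D ≈ 194.54.
Area = ½·EF·FD·sin F ≈ 32192.

area ≈ 32192.26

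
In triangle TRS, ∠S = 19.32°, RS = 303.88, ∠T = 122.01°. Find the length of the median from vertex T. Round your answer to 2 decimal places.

94.94

The third angle is ∠R = 180° − ∠S − ∠T = 38.67°.
Law of sines: ST = RS·sin R/sin T ≈ 223.92.
Law of sines: TR = RS·sin S/sin T ≈ 118.56.
Median from T: ½√(2·ST² + 2·TR² − RS²) ≈ 94.937.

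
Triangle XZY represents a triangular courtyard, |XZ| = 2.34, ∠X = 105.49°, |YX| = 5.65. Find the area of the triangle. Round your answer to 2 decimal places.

area ≈ 6.37

Area = ½·|YX|·|XZ|·sin X ≈ 6.3704.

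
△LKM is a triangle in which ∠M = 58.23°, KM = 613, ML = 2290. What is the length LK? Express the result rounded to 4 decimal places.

By the law of cosines, LK² = KM² + ML² − 2·KM·ML·cos M = 4.1417e+06, so LK ≈ 2035.1.

2035.1091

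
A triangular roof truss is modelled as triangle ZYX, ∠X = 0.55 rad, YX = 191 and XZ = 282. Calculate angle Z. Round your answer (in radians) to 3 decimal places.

0.697

By the law of cosines, ZY² = YX² + XZ² − 2·YX·XZ·cos X = 24168, so ZY ≈ 155.46.
Law of cosines again: cos Z = (XZ² + ZY² − YX²)/(2·XZ·ZY) ≈ 0.76655, so ∠Z ≈ 0.697 rad.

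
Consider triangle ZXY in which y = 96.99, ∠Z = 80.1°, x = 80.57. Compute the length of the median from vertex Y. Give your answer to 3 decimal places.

By the law of cosines, z² = x² + y² − 2·x·y·cos Z = 13212, so z ≈ 114.94.
Median from Y: ½√(2·z² + 2·x² − y²) ≈ 86.601.

86.601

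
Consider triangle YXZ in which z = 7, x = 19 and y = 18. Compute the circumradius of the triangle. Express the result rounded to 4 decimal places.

By the law of cosines, cos Y = (x² + z² − y²) / (2·x·z) ≈ 0.32331, so ∠Y ≈ 71.14°.
Circumradius = y/(2 sin Y) ≈ 9.5108.

R ≈ 9.5108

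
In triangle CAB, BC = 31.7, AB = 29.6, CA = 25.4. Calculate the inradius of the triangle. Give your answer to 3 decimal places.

Semiperimeter s = (29.6 + 31.7 + 25.4)/2 = 43.35.
Heron's formula: area = √(43.35·13.75·11.65·17.95) ≈ 353.05.
Inradius = area/s = 353.05/43.35 ≈ 8.1443.

r ≈ 8.144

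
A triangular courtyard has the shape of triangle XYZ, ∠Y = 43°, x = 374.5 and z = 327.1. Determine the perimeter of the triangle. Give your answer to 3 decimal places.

perimeter ≈ 962.492

By the law of cosines, y² = z² + x² − 2·z·x·cos Y = 68065, so y ≈ 260.89.
Semiperimeter s = (374.5+260.89+327.1)/2 = 481.25.
Perimeter = 374.5 + 260.89 + 327.1 = 962.49.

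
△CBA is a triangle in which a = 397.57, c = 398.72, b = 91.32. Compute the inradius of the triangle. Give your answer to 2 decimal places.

r ≈ 40.69

Semiperimeter s = (398.72 + 91.32 + 397.57)/2 = 443.81.
Heron's formula: area = √(443.81·45.085·352.49·46.235) ≈ 18058.
Inradius = area/s = 18058/443.81 ≈ 40.689.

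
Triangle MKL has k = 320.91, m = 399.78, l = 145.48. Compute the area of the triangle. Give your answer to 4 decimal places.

21571.8576

Semiperimeter s = (399.78 + 320.91 + 145.48)/2 = 433.09.
Heron's formula: area = √(433.09·33.305·112.18·287.61) ≈ 21572.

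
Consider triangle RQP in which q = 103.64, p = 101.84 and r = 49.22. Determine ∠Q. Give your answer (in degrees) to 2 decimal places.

By the law of cosines, cos Q = (p² + r² − q²) / (2·p·r) ≈ 0.20476, so ∠Q ≈ 78.18°.

∠Q ≈ 78.18°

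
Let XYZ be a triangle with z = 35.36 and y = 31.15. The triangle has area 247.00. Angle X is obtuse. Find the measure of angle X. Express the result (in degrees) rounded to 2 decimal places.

From area = ½·y·z·sin X, we get sin X = 2·area/(y·z) ≈ 0.44849.
Taking the obtuse solution, ∠X ≈ 153.35°.

∠X ≈ 153.35°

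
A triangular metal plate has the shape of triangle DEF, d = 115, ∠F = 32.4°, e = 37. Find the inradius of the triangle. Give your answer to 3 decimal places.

9.577

By the law of cosines, f² = d² + e² − 2·d·e·cos F = 7408.8, so f ≈ 86.074.
Area = ½·d·e·sin F ≈ 1140.
Semiperimeter s = (115+37+86.074)/2 = 119.04.
Inradius = area/s = 1140/119.04 ≈ 9.5766.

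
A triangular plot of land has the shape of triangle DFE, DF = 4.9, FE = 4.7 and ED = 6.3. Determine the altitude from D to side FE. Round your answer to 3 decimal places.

h_D ≈ 4.852

Semiperimeter s = (4.7 + 6.3 + 4.9)/2 = 7.95.
Heron's formula: area = √(7.95·3.25·1.65·3.05) ≈ 11.403.
The altitude from D has length 2·area/FE ≈ 4.8523.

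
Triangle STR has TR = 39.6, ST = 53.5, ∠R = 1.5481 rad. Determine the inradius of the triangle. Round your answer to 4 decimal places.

Law of sines: sin S = TR·sin R/ST ≈ 0.74000.
Since ST ≥ TR, only the acute value applies: ∠S ≈ 0.8331 rad.
Then ∠T = π − ∠R − ∠S ≈ 0.7604 rad.
Law of sines gives RS = ST·sin T/sin R ≈ 36.883.
Area = ½·ST·TR·sin T ≈ 730.1.
Semiperimeter s = (39.6+36.883+53.5)/2 = 64.992.
Inradius = area/s = 730.1/64.992 ≈ 11.234.

r ≈ 11.2338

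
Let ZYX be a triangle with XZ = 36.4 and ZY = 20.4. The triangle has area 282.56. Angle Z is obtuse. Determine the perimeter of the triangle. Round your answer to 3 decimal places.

perimeter ≈ 108.805

From area = ½·XZ·ZY·sin Z, we get sin Z = 2·area/(XZ·ZY) ≈ 0.76104.
Taking the obtuse solution, ∠Z ≈ 2.277 rad.
Law of cosines then gives YX ≈ 52.005.
Perimeter = 52.005 + 36.4 + 20.4 = 108.8.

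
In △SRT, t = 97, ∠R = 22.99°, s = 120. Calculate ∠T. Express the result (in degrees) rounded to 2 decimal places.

By the law of cosines, r² = t² + s² − 2·t·s·cos R = 2378.1, so r ≈ 48.765.
Law of cosines again: cos T = (s² + r² − t²)/(2·s·r) ≈ 0.62964, so ∠T ≈ 50.98°.

50.98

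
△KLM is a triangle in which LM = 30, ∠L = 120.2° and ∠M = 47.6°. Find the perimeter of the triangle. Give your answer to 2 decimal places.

The third angle is ∠K = 180° − ∠L − ∠M = 12.20°.
Law of sines: MK = LM·sin L/sin K ≈ 122.69.
Law of sines: KL = LM·sin M/sin K ≈ 104.83.
Semiperimeter s = (30+122.69+104.83)/2 = 128.76.
Perimeter = 30 + 122.69 + 104.83 = 257.53.

257.53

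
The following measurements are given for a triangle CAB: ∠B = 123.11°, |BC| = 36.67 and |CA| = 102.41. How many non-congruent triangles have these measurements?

|BC|·sin B = 36.67·sin(123.11°) ≈ 30.72.
Since ∠B is not acute, a triangle exists only if |CA| > |BC|; here |CA| > |BC|, so there is exactly one triangle.

1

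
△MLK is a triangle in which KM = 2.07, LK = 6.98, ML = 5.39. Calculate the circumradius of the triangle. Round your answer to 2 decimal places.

By the law of cosines, cos M = (KM² + ML² − LK²) / (2·KM·ML) ≈ -0.68939, so ∠M ≈ 133.58°.
Circumradius = LK/(2 sin M) ≈ 4.8178.

R ≈ 4.82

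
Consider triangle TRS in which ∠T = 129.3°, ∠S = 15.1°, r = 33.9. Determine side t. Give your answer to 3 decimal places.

The third angle is ∠R = 180° − ∠S − ∠T = 35.60°.
Law of sines: t = r·sin T/sin R ≈ 45.065.

45.065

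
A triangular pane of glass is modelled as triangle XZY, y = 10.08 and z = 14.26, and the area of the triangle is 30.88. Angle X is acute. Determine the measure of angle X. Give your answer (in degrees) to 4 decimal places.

From area = ½·z·y·sin X, we get sin X = 2·area/(z·y) ≈ 0.42966.
Taking the acute solution, ∠X ≈ 25.45°.

∠X ≈ 25.4461°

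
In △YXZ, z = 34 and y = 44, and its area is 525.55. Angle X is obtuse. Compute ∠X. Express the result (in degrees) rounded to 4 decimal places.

From area = ½·z·y·sin X, we get sin X = 2·area/(z·y) ≈ 0.70261.
Taking the obtuse solution, ∠X ≈ 135.36°.

∠X ≈ 135.3635°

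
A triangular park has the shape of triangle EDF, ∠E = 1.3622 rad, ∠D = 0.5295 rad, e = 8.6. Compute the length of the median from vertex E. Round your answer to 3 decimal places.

5.115

The third angle is ∠F = π − ∠E − ∠D = 1.2499 rad.
Law of sines: d = e·sin D/sin E ≈ 4.4401.
Law of sines: f = e·sin F/sin E ≈ 8.3418.
Median from E: ½√(2·d² + 2·f² − e²) ≈ 5.1147.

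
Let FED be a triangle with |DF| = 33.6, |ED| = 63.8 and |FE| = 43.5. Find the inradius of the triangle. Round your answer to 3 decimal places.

Semiperimeter s = (63.8 + 33.6 + 43.5)/2 = 70.45.
Heron's formula: area = √(70.45·6.65·36.85·26.95) ≈ 682.1.
Inradius = area/s = 682.1/70.45 ≈ 9.6821.

r ≈ 9.682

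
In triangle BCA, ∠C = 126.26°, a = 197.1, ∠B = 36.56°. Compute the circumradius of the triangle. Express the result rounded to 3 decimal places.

R ≈ 333.644

The third angle is ∠A = 180° − ∠B − ∠C = 17.18°.
Law of sines: b = a·sin B/sin A ≈ 397.48.
Law of sines: c = a·sin C/sin A ≈ 538.06.
Circumradius = a/(2 sin A) ≈ 333.64.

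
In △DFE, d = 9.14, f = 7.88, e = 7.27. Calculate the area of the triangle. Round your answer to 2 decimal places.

area ≈ 27.55

Semiperimeter s = (9.14 + 7.88 + 7.27)/2 = 12.145.
Heron's formula: area = √(12.145·3.005·4.265·4.875) ≈ 27.547.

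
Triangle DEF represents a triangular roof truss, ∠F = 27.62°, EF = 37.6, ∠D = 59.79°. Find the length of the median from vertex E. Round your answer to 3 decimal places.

The third angle is ∠E = 180° − ∠F − ∠D = 92.59°.
Law of sines: FD = EF·sin E/sin D ≈ 43.465.
Law of sines: DE = EF·sin F/sin D ≈ 20.171.
Median from E: ½√(2·DE² + 2·EF² − FD²) ≈ 20.929.

m_E ≈ 20.929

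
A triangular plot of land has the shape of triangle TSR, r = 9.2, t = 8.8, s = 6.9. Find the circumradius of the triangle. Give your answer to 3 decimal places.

4.878

By the law of cosines, cos T = (s² + r² − t²) / (2·s·r) ≈ 0.43171, so ∠T ≈ 64.42°.
Circumradius = t/(2 sin T) ≈ 4.878.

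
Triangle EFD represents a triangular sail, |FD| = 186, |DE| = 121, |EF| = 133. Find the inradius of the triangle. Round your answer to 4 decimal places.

36.4842

Semiperimeter s = (186 + 121 + 133)/2 = 220.
Heron's formula: area = √(220·34·99·87) ≈ 8026.5.
Inradius = area/s = 8026.5/220 ≈ 36.484.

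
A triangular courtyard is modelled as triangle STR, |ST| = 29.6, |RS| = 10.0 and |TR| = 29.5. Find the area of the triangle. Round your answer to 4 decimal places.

area ≈ 145.6123

Semiperimeter s = (29.5 + 10 + 29.6)/2 = 34.55.
Heron's formula: area = √(34.55·5.05·24.55·4.95) ≈ 145.61.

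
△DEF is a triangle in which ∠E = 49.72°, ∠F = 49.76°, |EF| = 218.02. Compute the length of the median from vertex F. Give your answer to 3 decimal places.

m_F ≈ 175.690

The third angle is ∠D = 180° − ∠E − ∠F = 80.52°.
Law of sines: |FD| = |EF|·sin E/sin D ≈ 168.63.
Law of sines: |DE| = |EF|·sin F/sin D ≈ 168.73.
Median from F: ½√(2·|EF|² + 2·|FD|² − |DE|²) ≈ 175.69.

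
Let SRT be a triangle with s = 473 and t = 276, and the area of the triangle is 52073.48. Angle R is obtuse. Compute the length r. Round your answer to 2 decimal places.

676.27

From area = ½·t·s·sin R, we get sin R = 2·area/(t·s) ≈ 0.79777.
Taking the obtuse solution, ∠R ≈ 127.08°.
Law of cosines then gives r ≈ 676.27.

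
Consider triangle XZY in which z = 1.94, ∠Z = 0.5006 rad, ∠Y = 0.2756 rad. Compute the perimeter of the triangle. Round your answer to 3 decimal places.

perimeter ≈ 5.872

The third angle is ∠X = π − ∠Z − ∠Y = 2.3654 rad.
Law of sines: x = z·sin X/sin Z ≈ 2.8318.
Law of sines: y = z·sin Y/sin Z ≈ 1.0999.
Semiperimeter s = (2.8318+1.94+1.0999)/2 = 2.9359.
Perimeter = 2.8318 + 1.94 + 1.0999 = 5.8717.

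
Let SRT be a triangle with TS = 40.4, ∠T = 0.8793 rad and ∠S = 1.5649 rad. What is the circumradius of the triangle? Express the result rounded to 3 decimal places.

31.453

The third angle is ∠R = π − ∠T − ∠S = 0.6974 rad.
Law of sines: RT = TS·sin S/sin R ≈ 62.906.
Law of sines: SR = TS·sin T/sin R ≈ 48.457.
Circumradius = TS/(2 sin R) ≈ 31.453.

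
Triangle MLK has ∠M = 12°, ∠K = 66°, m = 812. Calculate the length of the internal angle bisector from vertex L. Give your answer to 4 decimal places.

The third angle is ∠L = 180° − ∠K − ∠M = 102.00°.
Law of sines: l = m·sin L/sin M ≈ 3820.2.
Law of sines: k = m·sin K/sin M ≈ 3567.9.
The bisector from L has length 2·k·m·cos(∠L/2)/(k+m) ≈ 832.54.

t_L ≈ 832.5404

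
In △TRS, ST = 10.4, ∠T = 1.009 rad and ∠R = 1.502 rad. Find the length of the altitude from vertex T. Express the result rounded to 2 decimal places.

6.13

The third angle is ∠S = π − ∠T − ∠R = 0.631 rad.
Law of sines: RS = ST·sin T/sin R ≈ 8.8224.
Law of sines: TR = ST·sin S/sin R ≈ 6.1466.
Area = ½·ST·RS·sin S ≈ 27.05.
The altitude from T has length 2·area/RS ≈ 6.1321.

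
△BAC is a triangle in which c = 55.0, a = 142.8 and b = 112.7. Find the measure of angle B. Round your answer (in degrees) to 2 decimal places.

By the law of cosines, cos B = (a² + c² − b²) / (2·a·c) ≈ 0.68217, so ∠B ≈ 46.99°.

∠B ≈ 46.99°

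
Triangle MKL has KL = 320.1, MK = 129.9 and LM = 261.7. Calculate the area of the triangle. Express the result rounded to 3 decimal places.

Semiperimeter s = (320.1 + 261.7 + 129.9)/2 = 355.85.
Heron's formula: area = √(355.85·35.75·94.15·225.95) ≈ 16451.

area ≈ 16450.831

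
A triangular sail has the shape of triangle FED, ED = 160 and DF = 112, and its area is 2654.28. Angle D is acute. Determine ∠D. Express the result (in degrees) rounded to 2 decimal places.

From area = ½·ED·DF·sin D, we get sin D = 2·area/(ED·DF) ≈ 0.29624.
Taking the acute solution, ∠D ≈ 17.23°.

∠D ≈ 17.23°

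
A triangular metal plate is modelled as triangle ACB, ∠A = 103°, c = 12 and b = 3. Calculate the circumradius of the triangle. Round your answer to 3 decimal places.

R ≈ 6.675

By the law of cosines, a² = c² + b² − 2·c·b·cos A = 169.2, so a ≈ 13.008.
Area = ½·c·b·sin A ≈ 17.539.
Circumradius = a/(2 sin A) ≈ 6.6749.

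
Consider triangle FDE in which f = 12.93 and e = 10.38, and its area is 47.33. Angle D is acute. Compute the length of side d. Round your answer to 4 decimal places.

9.1999

From area = ½·e·f·sin D, we get sin D = 2·area/(e·f) ≈ 0.70529.
Taking the acute solution, ∠D ≈ 44.85°.
Law of cosines then gives d ≈ 9.1999.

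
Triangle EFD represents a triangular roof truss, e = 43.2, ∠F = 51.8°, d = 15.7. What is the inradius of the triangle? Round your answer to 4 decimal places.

r ≈ 5.6348

By the law of cosines, f² = d² + e² − 2·d·e·cos F = 1273.9, so f ≈ 35.691.
Area = ½·d·e·sin F ≈ 266.5.
Semiperimeter s = (43.2+35.691+15.7)/2 = 47.296.
Inradius = area/s = 266.5/47.296 ≈ 5.6348.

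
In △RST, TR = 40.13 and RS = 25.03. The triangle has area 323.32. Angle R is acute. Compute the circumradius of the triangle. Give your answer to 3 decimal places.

20.544

From area = ½·TR·RS·sin R, we get sin R = 2·area/(TR·RS) ≈ 0.64377.
Taking the acute solution, ∠R ≈ 40.07°.
Law of cosines then gives ST ≈ 26.451.
Circumradius = ST/(2 sin R) ≈ 20.544.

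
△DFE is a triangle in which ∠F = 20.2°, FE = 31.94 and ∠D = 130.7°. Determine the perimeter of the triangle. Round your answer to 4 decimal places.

The third angle is ∠E = 180° − ∠D − ∠F = 29.10°.
Law of sines: ED = FE·sin F/sin D ≈ 14.547.
Law of sines: DF = FE·sin E/sin D ≈ 20.489.
Semiperimeter s = (31.94+14.547+20.489)/2 = 33.488.
Perimeter = 31.94 + 14.547 + 20.489 = 66.977.

perimeter ≈ 66.9765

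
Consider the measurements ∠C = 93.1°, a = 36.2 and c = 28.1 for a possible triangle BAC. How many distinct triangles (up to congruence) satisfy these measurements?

a·sin C = 36.2·sin(93.1°) ≈ 36.15.
Since ∠C is not acute, a triangle exists only if c > a; here c ≤ a, so there is no triangle.

0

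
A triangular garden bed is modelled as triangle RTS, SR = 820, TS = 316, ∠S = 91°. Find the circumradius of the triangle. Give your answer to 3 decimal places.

By the law of cosines, RT² = TS² + SR² − 2·TS·SR·cos S = 7.813e+05, so RT ≈ 883.91.
Area = ½·TS·SR·sin S ≈ 1.2954e+05.
Circumradius = RT/(2 sin S) ≈ 442.02.

442.023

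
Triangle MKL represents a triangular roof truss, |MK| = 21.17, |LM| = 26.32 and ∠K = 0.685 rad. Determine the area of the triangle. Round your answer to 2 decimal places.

261.52

Law of sines: sin L = |MK|·sin K/|LM| ≈ 0.50888.
Since |LM| ≥ |MK|, only the acute value applies: ∠L ≈ 0.534 rad.
Then ∠M = π − ∠K − ∠L ≈ 1.923 rad.
Law of sines gives |KL| = |LM|·sin M/sin K ≈ 39.052.
Area = ½·|LM|·|MK|·sin M ≈ 261.52.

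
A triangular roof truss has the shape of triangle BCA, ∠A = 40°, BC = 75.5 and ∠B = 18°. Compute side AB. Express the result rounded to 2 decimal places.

99.61

The third angle is ∠C = 180° − ∠A − ∠B = 122.00°.
Law of sines: AB = BC·sin C/sin A ≈ 99.609.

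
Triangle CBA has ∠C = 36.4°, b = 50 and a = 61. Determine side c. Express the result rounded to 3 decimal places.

By the law of cosines, c² = b² + a² − 2·b·a·cos C = 1311.1, so c ≈ 36.21.

36.210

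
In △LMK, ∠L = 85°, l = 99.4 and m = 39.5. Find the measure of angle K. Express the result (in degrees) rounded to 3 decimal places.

Law of sines: sin M = m·sin L/l ≈ 0.39587.
Since l ≥ m, only the acute value applies: ∠M ≈ 23.32°.
Then ∠K = 180° − ∠L − ∠M ≈ 71.68°.

71.680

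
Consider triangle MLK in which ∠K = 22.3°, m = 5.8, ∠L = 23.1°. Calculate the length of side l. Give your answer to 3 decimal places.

The third angle is ∠M = 180° − ∠L − ∠K = 134.60°.
Law of sines: l = m·sin L/sin M ≈ 3.1959.

3.196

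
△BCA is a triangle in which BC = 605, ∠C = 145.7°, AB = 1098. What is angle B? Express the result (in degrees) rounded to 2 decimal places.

Law of sines: sin A = BC·sin C/AB ≈ 0.31050.
Since AB ≥ BC, only the acute value applies: ∠A ≈ 18.09°.
Then ∠B = 180° − ∠C − ∠A ≈ 16.21°.

∠B ≈ 16.21°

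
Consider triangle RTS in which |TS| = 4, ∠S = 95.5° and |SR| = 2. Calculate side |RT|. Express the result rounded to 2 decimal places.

By the law of cosines, |RT|² = |TS|² + |SR|² − 2·|TS|·|SR|·cos S = 21.534, so |RT| ≈ 4.6404.

4.64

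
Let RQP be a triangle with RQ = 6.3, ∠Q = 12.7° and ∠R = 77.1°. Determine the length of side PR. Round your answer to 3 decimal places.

The third angle is ∠P = 180° − ∠R − ∠Q = 90.20°.
Law of sines: PR = RQ·sin Q/sin P ≈ 1.385.

1.385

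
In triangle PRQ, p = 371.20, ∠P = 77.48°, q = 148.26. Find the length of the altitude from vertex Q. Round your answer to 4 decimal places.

Law of sines: sin Q = q·sin P/p ≈ 0.38991.
Since p ≥ q, only the acute value applies: ∠Q ≈ 22.95°.
Then ∠R = 180° − ∠P − ∠Q ≈ 79.57°.
Law of sines gives r = p·sin R/sin P ≈ 373.96.
Area = ½·p·q·sin R ≈ 27062.
The altitude from Q has length 2·area/q ≈ 365.07.

h_Q ≈ 365.0679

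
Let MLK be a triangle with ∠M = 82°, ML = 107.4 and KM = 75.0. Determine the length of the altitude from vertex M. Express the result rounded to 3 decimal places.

h_M ≈ 65.308

By the law of cosines, LK² = KM² + ML² − 2·KM·ML·cos M = 14918, so LK ≈ 122.14.
Area = ½·KM·ML·sin M ≈ 3988.3.
The altitude from M has length 2·area/LK ≈ 65.308.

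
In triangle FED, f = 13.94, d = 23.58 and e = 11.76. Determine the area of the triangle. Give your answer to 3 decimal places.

area ≈ 59.996

Semiperimeter s = (13.94 + 11.76 + 23.58)/2 = 24.64.
Heron's formula: area = √(24.64·10.7·12.88·1.06) ≈ 59.996.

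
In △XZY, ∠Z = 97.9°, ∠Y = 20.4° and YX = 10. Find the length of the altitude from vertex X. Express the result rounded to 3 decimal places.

h_X ≈ 3.486

The third angle is ∠X = 180° − ∠Z − ∠Y = 61.70°.
Law of sines: ZY = YX·sin X/sin Z ≈ 8.8891.
Law of sines: XZ = YX·sin Y/sin Z ≈ 3.5191.
Area = ½·YX·ZY·sin Y ≈ 15.493.
The altitude from X has length 2·area/ZY ≈ 3.4857.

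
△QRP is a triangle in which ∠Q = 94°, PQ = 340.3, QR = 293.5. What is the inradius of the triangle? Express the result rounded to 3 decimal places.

By the law of cosines, RP² = PQ² + QR² − 2·PQ·QR·cos Q = 2.1588e+05, so RP ≈ 464.63.
Area = ½·PQ·QR·sin Q ≈ 49817.
Semiperimeter s = (464.63+340.3+293.5)/2 = 549.21.
Inradius = area/s = 49817/549.21 ≈ 90.707.

r ≈ 90.707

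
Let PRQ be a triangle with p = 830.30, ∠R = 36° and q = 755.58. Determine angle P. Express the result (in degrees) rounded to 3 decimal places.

By the law of cosines, r² = q² + p² − 2·q·p·cos R = 2.4521e+05, so r ≈ 495.19.
Law of cosines again: cos P = (r² + q² − p²)/(2·r·q) ≈ 0.16934, so ∠P ≈ 80.25°.

80.251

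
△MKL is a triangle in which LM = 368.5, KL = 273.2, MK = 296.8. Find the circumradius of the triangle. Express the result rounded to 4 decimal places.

R ≈ 186.8454

By the law of cosines, cos M = (LM² + MK² − KL²) / (2·LM·MK) ≈ 0.68229, so ∠M ≈ 46.98°.
Circumradius = KL/(2 sin M) ≈ 186.85.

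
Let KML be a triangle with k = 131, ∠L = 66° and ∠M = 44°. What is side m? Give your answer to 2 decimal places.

The third angle is ∠K = 180° − ∠M − ∠L = 70.00°.
Law of sines: m = k·sin M/sin K ≈ 96.84.

96.84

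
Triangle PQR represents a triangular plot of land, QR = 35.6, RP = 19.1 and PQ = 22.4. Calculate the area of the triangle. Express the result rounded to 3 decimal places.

area ≈ 189.003

Semiperimeter s = (35.6 + 19.1 + 22.4)/2 = 38.55.
Heron's formula: area = √(38.55·2.95·19.45·16.15) ≈ 189.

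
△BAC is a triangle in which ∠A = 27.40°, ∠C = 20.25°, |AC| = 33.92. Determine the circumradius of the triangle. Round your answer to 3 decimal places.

The third angle is ∠B = 180° − ∠A − ∠C = 132.35°.
Law of sines: |CB| = |AC|·sin A/sin B ≈ 21.122.
Law of sines: |BA| = |AC|·sin C/sin B ≈ 15.886.
Circumradius = |AC|/(2 sin B) ≈ 22.949.

R ≈ 22.949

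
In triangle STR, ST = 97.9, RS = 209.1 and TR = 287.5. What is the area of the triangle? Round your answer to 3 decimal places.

7136.455

Semiperimeter s = (287.5 + 209.1 + 97.9)/2 = 297.25.
Heron's formula: area = √(297.25·9.75·88.15·199.35) ≈ 7136.5.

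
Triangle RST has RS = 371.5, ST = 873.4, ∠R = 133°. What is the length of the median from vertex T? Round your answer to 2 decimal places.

Law of sines: sin T = RS·sin R/ST ≈ 0.31108.
Since ST ≥ RS, only the acute value applies: ∠T ≈ 18.12°.
Then ∠S = 180° − ∠R − ∠T ≈ 28.88°.
Law of sines gives TR = ST·sin S/sin R ≈ 576.7.
Median from T: ½√(2·ST² + 2·TR² − RS²) ≈ 716.38.

m_T ≈ 716.38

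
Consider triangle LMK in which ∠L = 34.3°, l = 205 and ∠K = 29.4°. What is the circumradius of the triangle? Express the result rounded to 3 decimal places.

181.890

The third angle is ∠M = 180° − ∠K − ∠L = 116.30°.
Law of sines: m = l·sin M/sin L ≈ 326.12.
Law of sines: k = l·sin K/sin L ≈ 178.58.
Circumradius = l/(2 sin L) ≈ 181.89.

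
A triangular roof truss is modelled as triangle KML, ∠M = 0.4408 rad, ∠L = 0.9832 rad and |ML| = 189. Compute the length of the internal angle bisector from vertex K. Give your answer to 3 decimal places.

The third angle is ∠K = π − ∠M − ∠L = 1.7176 rad.
Law of sines: |LK| = |ML|·sin M/sin K ≈ 81.516.
Law of sines: |KM| = |ML|·sin L/sin K ≈ 159.01.
The bisector from K has length 2·|LK|·|KM|·cos(∠K/2)/(|LK|+|KM|) ≈ 70.418.

70.418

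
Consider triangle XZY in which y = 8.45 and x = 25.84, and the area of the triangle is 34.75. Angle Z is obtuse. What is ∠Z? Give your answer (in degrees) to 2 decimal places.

161.44

From area = ½·y·x·sin Z, we get sin Z = 2·area/(y·x) ≈ 0.31830.
Taking the obtuse solution, ∠Z ≈ 161.44°.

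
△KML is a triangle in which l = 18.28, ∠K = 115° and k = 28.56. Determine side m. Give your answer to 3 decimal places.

15.538

Law of sines: sin L = l·sin K/k ≈ 0.58009.
Since k ≥ l, only the acute value applies: ∠L ≈ 35.46°.
Then ∠M = 180° − ∠K − ∠L ≈ 29.54°.
Law of sines gives m = k·sin M/sin K ≈ 15.538.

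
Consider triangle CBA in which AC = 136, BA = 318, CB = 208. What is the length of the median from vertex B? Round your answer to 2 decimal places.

259.94

Median from B: ½√(2·CB² + 2·BA² − AC²) ≈ 259.94.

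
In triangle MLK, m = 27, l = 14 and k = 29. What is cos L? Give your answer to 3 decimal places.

cos L ≈ 0.877

By the law of cosines, cos L = (k² + m² − l²) / (2·k·m) ≈ 0.87739, so ∠L ≈ 28.67°.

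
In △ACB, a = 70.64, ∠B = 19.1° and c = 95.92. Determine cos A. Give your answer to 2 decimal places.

By the law of cosines, b² = a² + c² − 2·a·c·cos B = 1385.1, so b ≈ 37.217.
Law of cosines again: cos A = (c² + b² − a²)/(2·c·b) ≈ 0.78375, so ∠A ≈ 38.39°.

cos A ≈ 0.78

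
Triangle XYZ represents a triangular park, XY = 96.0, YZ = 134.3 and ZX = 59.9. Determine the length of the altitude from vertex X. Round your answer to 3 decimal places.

h_X ≈ 38.129

Semiperimeter s = (134.3 + 59.9 + 96)/2 = 145.1.
Heron's formula: area = √(145.1·10.8·85.2·49.1) ≈ 2560.4.
The altitude from X has length 2·area/YZ ≈ 38.129.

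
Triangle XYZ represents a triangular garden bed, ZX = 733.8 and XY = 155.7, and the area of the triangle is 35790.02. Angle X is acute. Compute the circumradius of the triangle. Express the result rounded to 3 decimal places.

From area = ½·ZX·XY·sin X, we get sin X = 2·area/(ZX·XY) ≈ 0.62651.
Taking the acute solution, ∠X ≈ 0.677 rad.
Law of cosines then gives YZ ≈ 620.16.
Circumradius = YZ/(2 sin X) ≈ 494.94.

494.939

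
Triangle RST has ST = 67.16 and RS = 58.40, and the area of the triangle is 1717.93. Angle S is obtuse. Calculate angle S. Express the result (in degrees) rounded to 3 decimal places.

From area = ½·RS·ST·sin S, we get sin S = 2·area/(RS·ST) ≈ 0.87602.
Taking the obtuse solution, ∠S ≈ 118.83°.

∠S ≈ 118.835°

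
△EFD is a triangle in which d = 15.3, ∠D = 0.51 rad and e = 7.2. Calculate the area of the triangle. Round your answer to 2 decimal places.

37.21

Law of sines: sin E = e·sin D/d ≈ 0.22973.
Since d ≥ e, only the acute value applies: ∠E ≈ 0.232 rad.
Then ∠F = π − ∠D − ∠E ≈ 2.400 rad.
Law of sines gives f = d·sin F/sin D ≈ 21.175.
Area = ½·d·e·sin F ≈ 37.213.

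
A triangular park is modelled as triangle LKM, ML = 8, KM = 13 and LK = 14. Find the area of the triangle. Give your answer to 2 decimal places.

Semiperimeter s = (13 + 8 + 14)/2 = 17.5.
Heron's formula: area = √(17.5·4.5·9.5·3.5) ≈ 51.171.

51.17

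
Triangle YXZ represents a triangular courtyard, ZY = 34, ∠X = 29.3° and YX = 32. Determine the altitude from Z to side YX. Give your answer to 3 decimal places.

h_Z ≈ 28.426

Law of sines: sin Z = YX·sin X/ZY ≈ 0.46060.
Since ZY ≥ YX, only the acute value applies: ∠Z ≈ 27.43°.
Then ∠Y = 180° − ∠X − ∠Z ≈ 123.27°.
Law of sines gives XZ = ZY·sin Y/sin X ≈ 58.085.
Area = ½·ZY·YX·sin Y ≈ 454.81.
The altitude from Z has length 2·area/YX ≈ 28.426.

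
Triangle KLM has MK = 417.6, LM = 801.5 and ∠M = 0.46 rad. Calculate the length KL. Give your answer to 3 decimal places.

By the law of cosines, KL² = LM² + MK² − 2·LM·MK·cos M = 2.1696e+05, so KL ≈ 465.79.

465.793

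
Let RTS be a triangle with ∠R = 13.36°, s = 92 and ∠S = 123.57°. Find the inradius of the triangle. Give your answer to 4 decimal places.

8.3089

The third angle is ∠T = 180° − ∠S − ∠R = 43.07°.
Law of sines: r = s·sin R/sin S ≈ 25.514.
Law of sines: t = s·sin T/sin S ≈ 75.402.
Area = ½·s·r·sin T ≈ 801.46.
Semiperimeter p = (25.514+75.402+92)/2 = 96.458.
Inradius = area/p = 801.46/96.458 ≈ 8.3089.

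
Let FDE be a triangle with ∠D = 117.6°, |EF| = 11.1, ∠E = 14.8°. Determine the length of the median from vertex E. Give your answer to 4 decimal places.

The third angle is ∠F = 180° − ∠D − ∠E = 47.60°.
Law of sines: |DE| = |EF|·sin F/sin D ≈ 9.2494.
Law of sines: |FD| = |EF|·sin E/sin D ≈ 3.1995.
Median from E: ½√(2·|DE|² + 2·|EF|² − |FD|²) ≈ 10.091.

10.0907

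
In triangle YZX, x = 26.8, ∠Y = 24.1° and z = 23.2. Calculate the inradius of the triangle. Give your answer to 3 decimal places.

By the law of cosines, y² = z² + x² − 2·z·x·cos Y = 121.35, so y ≈ 11.016.
Area = ½·z·x·sin Y ≈ 126.94.
Semiperimeter s = (11.016+23.2+26.8)/2 = 30.508.
Inradius = area/s = 126.94/30.508 ≈ 4.1609.

r ≈ 4.161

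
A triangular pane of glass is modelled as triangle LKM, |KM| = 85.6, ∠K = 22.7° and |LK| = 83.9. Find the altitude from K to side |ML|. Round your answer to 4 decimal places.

h_K ≈ 82.9807

By the law of cosines, |ML|² = |LK|² + |KM|² − 2·|LK|·|KM|·cos K = 1115.5, so |ML| ≈ 33.4.
Area = ½·|LK|·|KM|·sin K ≈ 1385.8.
The altitude from K has length 2·area/|ML| ≈ 82.981.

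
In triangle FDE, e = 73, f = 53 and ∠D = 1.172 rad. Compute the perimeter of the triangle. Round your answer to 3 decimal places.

By the law of cosines, d² = e² + f² − 2·e·f·cos D = 5133.3, so d ≈ 71.647.
Semiperimeter s = (53+71.647+73)/2 = 98.823.
Perimeter = 53 + 71.647 + 73 = 197.65.

perimeter ≈ 197.647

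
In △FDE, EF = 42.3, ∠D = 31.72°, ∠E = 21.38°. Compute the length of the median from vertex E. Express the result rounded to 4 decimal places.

52.4333

The third angle is ∠F = 180° − ∠D − ∠E = 126.90°.
Law of sines: DE = EF·sin F/sin D ≈ 64.338.
Law of sines: FD = EF·sin E/sin D ≈ 29.33.
Median from E: ½√(2·DE² + 2·EF² − FD²) ≈ 52.433.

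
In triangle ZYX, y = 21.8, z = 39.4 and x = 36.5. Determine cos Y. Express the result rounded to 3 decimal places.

By the law of cosines, cos Y = (x² + z² − y²) / (2·x·z) ≈ 0.83769, so ∠Y ≈ 0.5778 rad.

cos Y ≈ 0.838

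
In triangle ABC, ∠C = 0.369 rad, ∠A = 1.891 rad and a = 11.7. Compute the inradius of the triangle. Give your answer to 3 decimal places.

The third angle is ∠B = π − ∠C − ∠A = 0.882 rad.
Law of sines: b = a·sin B/sin A ≈ 9.513.
Law of sines: c = a·sin C/sin A ≈ 4.446.
Area = ½·a·b·sin C ≈ 20.072.
Semiperimeter s = (11.7+9.513+4.446)/2 = 12.83.
Inradius = area/s = 20.072/12.83 ≈ 1.5646.

r ≈ 1.565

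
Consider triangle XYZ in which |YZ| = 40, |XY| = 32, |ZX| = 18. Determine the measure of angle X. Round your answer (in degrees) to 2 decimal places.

102.64

By the law of cosines, cos X = (|ZX|² + |XY|² − |YZ|²) / (2·|ZX|·|XY|) ≈ -0.21875, so ∠X ≈ 102.64°.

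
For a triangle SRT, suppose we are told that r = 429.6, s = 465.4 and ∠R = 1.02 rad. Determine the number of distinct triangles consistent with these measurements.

2

s·sin R = 465.4·sin(1.02 rad) ≈ 396.6.
Since s sin R < r < s (396.6 < 429.6 < 465.4), two triangles exist.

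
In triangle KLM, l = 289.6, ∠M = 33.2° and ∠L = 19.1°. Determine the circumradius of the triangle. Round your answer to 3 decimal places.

The third angle is ∠K = 180° − ∠L − ∠M = 127.70°.
Law of sines: k = l·sin K/sin L ≈ 700.26.
Law of sines: m = l·sin M/sin L ≈ 484.61.
Circumradius = l/(2 sin L) ≈ 442.52.

442.519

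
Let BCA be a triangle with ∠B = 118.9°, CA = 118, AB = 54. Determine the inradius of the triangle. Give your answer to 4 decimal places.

Law of sines: sin C = AB·sin B/CA ≈ 0.40064.
Since CA ≥ AB, only the acute value applies: ∠C ≈ 23.62°.
Then ∠A = 180° − ∠B − ∠C ≈ 37.48°.
Law of sines gives BC = CA·sin A/sin B ≈ 82.019.
Area = ½·CA·AB·sin A ≈ 1938.7.
Semiperimeter s = (118+54+82.019)/2 = 127.01.
Inradius = area/s = 1938.7/127.01 ≈ 15.264.

r ≈ 15.2644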